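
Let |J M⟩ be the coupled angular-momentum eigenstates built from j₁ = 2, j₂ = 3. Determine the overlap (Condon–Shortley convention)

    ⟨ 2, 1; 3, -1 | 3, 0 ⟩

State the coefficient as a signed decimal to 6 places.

triangle: 2!×2!×4!/9! = 96/362880
(j±m)!: 3!×1!×2!×4!×3!×3! = 10368
prefactor² = (2J+1)×Δ×N² = 96/5
  k=0: +1/(0!×2!×1!×2!×1!×2!) = 1/8
  k=1: −1/(1!×1!×0!×1!×2!×3!) = -1/12
Σ = 1/24  ⇒  CG² = 96/5×1/24² = 1/30
CG = +√(1/30) = +0.182574

+0.182574  (= +√(1/30))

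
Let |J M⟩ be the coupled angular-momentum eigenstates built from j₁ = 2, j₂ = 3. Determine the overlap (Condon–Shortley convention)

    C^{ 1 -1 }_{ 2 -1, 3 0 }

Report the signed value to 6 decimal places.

-0.292770  (= −√(3/35))

triangle: 4!×0!×2!/7! = 48/5040
(j±m)!: 1!×3!×3!×3!×0!×2! = 432
prefactor² = (2J+1)×Δ×N² = 432/35
  k=3: −1/(3!×1!×0!×0!×0!×2!) = -1/12
Σ = -1/12  ⇒  CG² = 432/35×(-1/12)² = 3/35
CG = −√(3/35) = -0.292770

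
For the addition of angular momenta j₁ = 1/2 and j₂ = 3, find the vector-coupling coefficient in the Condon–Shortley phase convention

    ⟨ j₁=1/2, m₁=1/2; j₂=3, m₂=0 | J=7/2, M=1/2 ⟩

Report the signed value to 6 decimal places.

√[8·0!1!6!/8! · 1!0!3!3!4!3!] = √(5184/7)
  +(−1)^0/∏(0,0,0,3,1,3)! = 1/36  (running 1/36)
⟨..|..⟩ = √(5184/7)·(1/36) = +0.755929

+0.755929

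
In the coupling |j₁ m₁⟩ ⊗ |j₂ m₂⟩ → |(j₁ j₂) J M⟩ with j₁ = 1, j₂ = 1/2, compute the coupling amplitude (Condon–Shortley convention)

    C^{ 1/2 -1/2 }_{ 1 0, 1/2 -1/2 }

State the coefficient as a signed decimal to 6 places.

+√(1/3) ≈ +0.577350

√[2·1!1!0!/3! · 1!1!0!1!0!1!] = √(1/3)
  +(−1)^0/∏(0,1,1,0,0,0)! = 1  (running 1)
⟨..|..⟩ = √(1/3)·(1) = +0.577350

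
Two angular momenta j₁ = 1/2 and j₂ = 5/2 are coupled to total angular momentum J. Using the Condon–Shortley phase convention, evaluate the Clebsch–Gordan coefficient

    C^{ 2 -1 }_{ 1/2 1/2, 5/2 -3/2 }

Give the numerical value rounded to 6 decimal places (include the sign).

+√(2/3) ≈ +0.816497

triangle: 1!·0!·4!/6! = 24/720
(j±m)!: 1!·0!·1!·4!·1!·3! = 144
prefactor² = (2J+1)·Δ·N² = 24
  k=0: +1/(0!·1!·0!·1!·0!·3!) = 1/6
Σ = 1/6  ⇒  CG² = 24·1/6² = 2/3
CG = +√(2/3) = +0.816497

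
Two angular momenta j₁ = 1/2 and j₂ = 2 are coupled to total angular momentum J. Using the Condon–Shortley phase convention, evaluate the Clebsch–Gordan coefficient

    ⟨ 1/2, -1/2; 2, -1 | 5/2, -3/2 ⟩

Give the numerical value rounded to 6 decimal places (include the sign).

triangle: 0!*1!*4!/6! = 24/720
(j±m)!: 0!*1!*1!*3!*1!*4! = 144
prefactor² = (2J+1)*Δ*N² = 144/5
  k=0: +1/(0!*0!*1!*1!*0!*3!) = 1/6
Σ = 1/6  ⇒  CG² = 144/5*1/6² = 4/5
CG = +√(4/5) = +0.894427

+0.894427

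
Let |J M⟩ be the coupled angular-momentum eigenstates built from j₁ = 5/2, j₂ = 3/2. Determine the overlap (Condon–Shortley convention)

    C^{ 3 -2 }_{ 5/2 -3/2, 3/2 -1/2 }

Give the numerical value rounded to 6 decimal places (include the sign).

triangle: 1!·4!·2!/8! = 48/40320
(j±m)!: 1!·4!·1!·2!·1!·5! = 5760
prefactor² = (2J+1)·Δ·N² = 48
  k=0: +1/(0!·1!·4!·1!·0!·1!) = 1/24
  k=1: −1/(1!·0!·3!·0!·1!·2!) = -1/12
Σ = -1/24  ⇒  CG² = 48·(-1/24)² = 1/12
CG = −√(1/12) = -0.288675

-0.288675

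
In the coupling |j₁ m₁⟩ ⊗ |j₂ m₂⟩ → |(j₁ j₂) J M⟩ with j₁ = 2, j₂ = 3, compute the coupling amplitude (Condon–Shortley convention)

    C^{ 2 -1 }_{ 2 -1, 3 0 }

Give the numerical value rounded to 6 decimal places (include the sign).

triangle: 3!·1!·3!/8! = 36/40320
(j±m)!: 1!·3!·3!·3!·1!·3! = 1296
prefactor² = (2J+1)·Δ·N² = 81/14
  k=2: +1/(2!·1!·1!·1!·0!·2!) = 1/4
  k=3: −1/(3!·0!·0!·0!·1!·3!) = -1/36
Σ = 2/9  ⇒  CG² = 81/14·2/9² = 2/7
CG = +√(2/7) = +0.534522

+0.534522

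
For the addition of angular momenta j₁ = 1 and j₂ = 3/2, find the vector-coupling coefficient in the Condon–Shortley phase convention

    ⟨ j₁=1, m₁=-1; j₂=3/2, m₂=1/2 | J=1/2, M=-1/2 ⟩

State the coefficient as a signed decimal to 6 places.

+0.408248  (= +√(1/6))

√[2·2!0!1!/4! · 0!2!2!1!0!1!] = √(2/3)
  +(−1)^2/∏(2,0,0,0,0,1)! = 1/2  (running 1/2)
⟨..|..⟩ = √(2/3)·(1/2) = +0.408248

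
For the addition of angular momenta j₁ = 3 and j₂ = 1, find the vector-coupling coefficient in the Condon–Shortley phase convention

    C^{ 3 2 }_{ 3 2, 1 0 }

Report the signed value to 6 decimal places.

triangle: 1!·5!·1!/8! = 120/40320
(j±m)!: 5!·1!·1!·1!·5!·1! = 14400
prefactor² = (2J+1)·Δ·N² = 300
  k=0: +1/(0!·1!·1!·1!·4!·0!) = 1/24
  k=1: −1/(1!·0!·0!·0!·5!·1!) = -1/120
Σ = 1/30  ⇒  CG² = 300·1/30² = 1/3
CG = +√(1/3) = +0.577350

+√(1/3) = +0.577350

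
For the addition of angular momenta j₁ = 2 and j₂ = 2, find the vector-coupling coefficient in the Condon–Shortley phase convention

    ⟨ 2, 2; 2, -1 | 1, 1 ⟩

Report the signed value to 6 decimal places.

j₁+j₂−J=3  J+j₁−j₂=1  J−j₁+j₂=1  j₁+j₂+J+1=6
(j₁±m₁, j₂±m₂, J±M) = (4,0,1,3,2,0)
P² = 36/5
sum k=0..0:
  [0] +1/6 = 1/6
S = 1/6
C² = P²·S² = 1/5 ; C = +0.447214

+√(1/5) = +0.447214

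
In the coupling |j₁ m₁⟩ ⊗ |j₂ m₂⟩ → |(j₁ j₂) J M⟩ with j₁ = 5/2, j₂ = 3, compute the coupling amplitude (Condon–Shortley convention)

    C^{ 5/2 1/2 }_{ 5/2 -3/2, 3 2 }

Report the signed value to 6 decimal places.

−√(1/14) ≈ -0.267261

j₁+j₂−J=3  J+j₁−j₂=2  J−j₁+j₂=3  j₁+j₂+J+1=9
(j₁±m₁, j₂±m₂, J±M) = (1,4,5,1,3,2)
P² = 288/7
sum k=2..3:
  [2] +1/24 = 1/24
  [3] −1/12 = -1/12
S = -1/24
C² = P²·S² = 1/14 ; C = -0.267261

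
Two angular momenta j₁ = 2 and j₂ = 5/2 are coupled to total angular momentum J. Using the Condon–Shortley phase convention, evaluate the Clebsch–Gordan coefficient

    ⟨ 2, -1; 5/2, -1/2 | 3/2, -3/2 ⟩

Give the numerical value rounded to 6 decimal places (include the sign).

triangle: 3!*1!*2!/7! = 12/5040
(j±m)!: 1!*3!*2!*3!*0!*3! = 432
prefactor² = (2J+1)*Δ*N² = 144/35
  k=2: +1/(2!*1!*1!*0!*0!*2!) = 1/4
Σ = 1/4  ⇒  CG² = 144/35*1/4² = 9/35
CG = +√(9/35) = +0.507093

+√(9/35) = +0.507093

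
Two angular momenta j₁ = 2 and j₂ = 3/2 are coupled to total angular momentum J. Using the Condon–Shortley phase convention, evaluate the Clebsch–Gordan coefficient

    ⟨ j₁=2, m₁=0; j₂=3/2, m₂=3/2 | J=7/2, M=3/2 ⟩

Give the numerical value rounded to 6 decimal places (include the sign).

√[8·0!4!3!/8! · 2!2!3!0!5!2!] = √(1152/7)
  +(−1)^0/∏(0,0,2,3,2,0)! = 1/24  (running 1/24)
⟨..|..⟩ = √(1152/7)·(1/24) = +0.534522

+0.534522  (= +√(2/7))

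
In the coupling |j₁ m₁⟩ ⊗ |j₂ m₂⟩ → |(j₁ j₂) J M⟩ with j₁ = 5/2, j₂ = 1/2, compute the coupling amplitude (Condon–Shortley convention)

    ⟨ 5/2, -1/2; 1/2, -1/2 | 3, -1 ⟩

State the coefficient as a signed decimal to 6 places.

+0.816497

triangle: 0!×5!×1!/7! = 120/5040
(j±m)!: 2!×3!×0!×1!×2!×4! = 576
prefactor² = (2J+1)×Δ×N² = 96
  k=0: +1/(0!×0!×3!×0!×2!×1!) = 1/12
Σ = 1/12  ⇒  CG² = 96×1/12² = 2/3
CG = +√(2/3) = +0.816497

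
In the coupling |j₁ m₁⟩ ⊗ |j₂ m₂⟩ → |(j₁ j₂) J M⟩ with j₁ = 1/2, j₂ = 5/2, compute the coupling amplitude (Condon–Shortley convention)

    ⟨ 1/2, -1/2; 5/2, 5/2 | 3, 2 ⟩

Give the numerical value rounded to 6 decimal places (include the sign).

triangle: 0!×1!×5!/7! = 120/5040
(j±m)!: 0!×1!×5!×0!×5!×1! = 14400
prefactor² = (2J+1)×Δ×N² = 2400
  k=0: +1/(0!×0!×1!×5!×0!×0!) = 1/120
Σ = 1/120  ⇒  CG² = 2400×1/120² = 1/6
CG = +√(1/6) = +0.408248

+√(1/6) ≈ +0.408248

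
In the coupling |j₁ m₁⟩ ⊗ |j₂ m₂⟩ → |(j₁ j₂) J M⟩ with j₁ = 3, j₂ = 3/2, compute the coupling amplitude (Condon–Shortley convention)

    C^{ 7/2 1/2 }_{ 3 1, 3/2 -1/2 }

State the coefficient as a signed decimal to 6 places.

j₁+j₂−J=1  J+j₁−j₂=5  J−j₁+j₂=2  j₁+j₂+J+1=9
(j₁±m₁, j₂±m₂, J±M) = (4,2,1,2,4,3)
P² = 512/7
sum k=0..1:
  [0] +1/12 = 1/12
  [1] −1/48 = -1/48
S = 1/16
C² = P²·S² = 2/7 ; C = +0.534522

+√(2/7) = +0.534522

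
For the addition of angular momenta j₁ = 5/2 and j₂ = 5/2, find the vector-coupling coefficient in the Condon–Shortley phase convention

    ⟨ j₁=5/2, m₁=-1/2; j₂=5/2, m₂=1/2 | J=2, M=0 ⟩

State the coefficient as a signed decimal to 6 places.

+√(4/21) ≈ +0.436436

√[5·3!2!2!/8! · 2!3!3!2!2!2!] = √(12/7)
  +(−1)^1/∏(1,2,2,2,0,0)! = -1/8  (running -1/8)
  +(−1)^2/∏(2,1,1,1,1,1)! = 1/2  (running 3/8)
  +(−1)^3/∏(3,0,0,0,2,2)! = -1/24  (running 1/3)
⟨..|..⟩ = √(12/7)·(1/3) = +0.436436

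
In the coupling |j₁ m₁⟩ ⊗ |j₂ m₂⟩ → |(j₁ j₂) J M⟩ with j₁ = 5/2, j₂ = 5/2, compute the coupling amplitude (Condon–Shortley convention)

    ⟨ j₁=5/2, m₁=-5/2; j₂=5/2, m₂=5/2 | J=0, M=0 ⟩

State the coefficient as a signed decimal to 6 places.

-0.408248  (= −√(1/6))

triangle: 5!·0!·0!/6! = 120/720
(j±m)!: 0!·5!·5!·0!·0!·0! = 14400
prefactor² = (2J+1)·Δ·N² = 2400
  k=5: −1/(5!·0!·0!·0!·0!·0!) = -1/120
Σ = -1/120  ⇒  CG² = 2400·(-1/120)² = 1/6
CG = −√(1/6) = -0.408248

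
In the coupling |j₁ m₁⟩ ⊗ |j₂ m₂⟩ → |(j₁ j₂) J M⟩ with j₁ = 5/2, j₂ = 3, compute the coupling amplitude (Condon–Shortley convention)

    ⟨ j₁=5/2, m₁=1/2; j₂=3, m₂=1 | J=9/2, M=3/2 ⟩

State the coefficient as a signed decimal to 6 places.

−√(5/231) = -0.147122

triangle: 1!×4!×5!/11! = 2880/39916800
(j±m)!: 3!×2!×4!×2!×6!×3! = 2488320
prefactor² = (2J+1)×Δ×N² = 138240/77
  k=0: +1/(0!×1!×2!×4!×2!×1!) = 1/96
  k=1: −1/(1!×0!×1!×3!×3!×2!) = -1/72
Σ = -1/288  ⇒  CG² = 138240/77×(-1/288)² = 5/231
CG = −√(5/231) = -0.147122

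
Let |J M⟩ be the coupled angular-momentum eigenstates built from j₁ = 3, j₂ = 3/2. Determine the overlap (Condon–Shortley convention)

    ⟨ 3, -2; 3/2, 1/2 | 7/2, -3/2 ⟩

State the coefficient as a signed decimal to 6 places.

√[8·1!5!2!/9! · 1!5!2!1!2!5!] = √(6400/21)
  +(−1)^0/∏(0,1,5,2,0,0)! = 1/240  (running 1/240)
  +(−1)^1/∏(1,0,4,1,1,1)! = -1/24  (running -3/80)
⟨..|..⟩ = √(6400/21)·(-3/80) = -0.654654

−√(3/7) ≈ -0.654654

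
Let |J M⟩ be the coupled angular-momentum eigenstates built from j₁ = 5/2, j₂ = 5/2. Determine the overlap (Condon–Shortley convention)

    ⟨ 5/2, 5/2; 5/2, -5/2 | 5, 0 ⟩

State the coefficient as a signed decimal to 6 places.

j₁+j₂−J=0  J+j₁−j₂=5  J−j₁+j₂=5  j₁+j₂+J+1=11
(j₁±m₁, j₂±m₂, J±M) = (5,0,0,5,5,5)
P² = 5760000/7
sum k=0..0:
  [0] +1/14400 = 1/14400
S = 1/14400
C² = P²·S² = 1/252 ; C = +0.062994

+0.062994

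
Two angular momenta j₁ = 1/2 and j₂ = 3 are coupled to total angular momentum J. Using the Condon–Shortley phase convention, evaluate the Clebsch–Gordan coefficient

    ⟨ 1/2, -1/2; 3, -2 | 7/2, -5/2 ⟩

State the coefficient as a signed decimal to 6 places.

+0.925820  (= +√(6/7))

triangle: 0!×1!×6!/8! = 720/40320
(j±m)!: 0!×1!×1!×5!×1!×6! = 86400
prefactor² = (2J+1)×Δ×N² = 86400/7
  k=0: +1/(0!×0!×1!×1!×0!×5!) = 1/120
Σ = 1/120  ⇒  CG² = 86400/7×1/120² = 6/7
CG = +√(6/7) = +0.925820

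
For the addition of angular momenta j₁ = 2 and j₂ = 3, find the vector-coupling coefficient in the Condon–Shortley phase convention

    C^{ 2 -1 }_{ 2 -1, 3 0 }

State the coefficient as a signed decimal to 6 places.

+√(2/7) = +0.534522

√[5·3!1!3!/8! · 1!3!3!3!1!3!] = √(81/14)
  +(−1)^2/∏(2,1,1,1,0,2)! = 1/4  (running 1/4)
  +(−1)^3/∏(3,0,0,0,1,3)! = -1/36  (running 2/9)
⟨..|..⟩ = √(81/14)·(2/9) = +0.534522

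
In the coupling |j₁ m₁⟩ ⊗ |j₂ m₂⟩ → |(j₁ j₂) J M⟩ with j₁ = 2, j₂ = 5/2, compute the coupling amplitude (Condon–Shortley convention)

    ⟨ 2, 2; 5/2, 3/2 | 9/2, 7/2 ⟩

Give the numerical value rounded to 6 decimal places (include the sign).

+√(5/9) ≈ +0.745356

triangle: 0!×4!×5!/10! = 2880/3628800
(j±m)!: 4!×0!×4!×1!×8!×1! = 23224320
prefactor² = (2J+1)×Δ×N² = 184320
  k=0: +1/(0!×0!×0!×4!×4!×1!) = 1/576
Σ = 1/576  ⇒  CG² = 184320×1/576² = 5/9
CG = +√(5/9) = +0.745356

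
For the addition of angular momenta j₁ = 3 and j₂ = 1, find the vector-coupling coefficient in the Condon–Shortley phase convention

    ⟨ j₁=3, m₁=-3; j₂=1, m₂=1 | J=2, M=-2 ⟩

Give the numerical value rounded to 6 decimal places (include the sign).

triangle: 2!×4!×0!/7! = 48/5040
(j±m)!: 0!×6!×2!×0!×0!×4! = 34560
prefactor² = (2J+1)×Δ×N² = 11520/7
  k=2: +1/(2!×0!×4!×0!×0!×0!) = 1/48
Σ = 1/48  ⇒  CG² = 11520/7×1/48² = 5/7
CG = +√(5/7) = +0.845154

+√(5/7) = +0.845154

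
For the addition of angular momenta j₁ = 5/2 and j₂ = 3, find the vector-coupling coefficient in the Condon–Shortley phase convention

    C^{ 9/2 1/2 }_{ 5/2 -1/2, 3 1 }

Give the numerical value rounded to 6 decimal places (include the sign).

triangle: 1!*4!*5!/11! = 2880/39916800
(j±m)!: 2!*3!*4!*2!*5!*4! = 1658880
prefactor² = (2J+1)*Δ*N² = 92160/77
  k=0: +1/(0!*1!*3!*4!*1!*1!) = 1/144
  k=1: −1/(1!*0!*2!*3!*2!*2!) = -1/48
Σ = -1/72  ⇒  CG² = 92160/77*(-1/72)² = 160/693
CG = −√(160/693) = -0.480500

−√(160/693) = -0.480500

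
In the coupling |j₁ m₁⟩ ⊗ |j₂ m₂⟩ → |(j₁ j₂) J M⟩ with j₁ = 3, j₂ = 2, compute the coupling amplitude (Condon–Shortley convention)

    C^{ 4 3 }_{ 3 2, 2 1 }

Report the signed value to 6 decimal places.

+√(1/20) ≈ +0.223607

j₁+j₂−J=1  J+j₁−j₂=5  J−j₁+j₂=3  j₁+j₂+J+1=10
(j₁±m₁, j₂±m₂, J±M) = (5,1,3,1,7,1)
P² = 6480
sum k=0..1:
  [0] +1/144 = 1/144
  [1] −1/240 = -1/240
S = 1/360
C² = P²·S² = 1/20 ; C = +0.223607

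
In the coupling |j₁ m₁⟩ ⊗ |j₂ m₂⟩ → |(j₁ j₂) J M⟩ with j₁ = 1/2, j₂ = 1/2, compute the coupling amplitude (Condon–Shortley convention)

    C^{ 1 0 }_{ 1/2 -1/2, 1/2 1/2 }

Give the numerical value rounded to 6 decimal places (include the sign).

triangle: 0!*1!*1!/3! = 1/6
(j±m)!: 0!*1!*1!*0!*1!*1! = 1
prefactor² = (2J+1)*Δ*N² = 1/2
  k=0: +1/(0!*0!*1!*1!*0!*0!) = 1
Σ = 1  ⇒  CG² = 1/2*1² = 1/2
CG = +√(1/2) = +0.707107

+0.707107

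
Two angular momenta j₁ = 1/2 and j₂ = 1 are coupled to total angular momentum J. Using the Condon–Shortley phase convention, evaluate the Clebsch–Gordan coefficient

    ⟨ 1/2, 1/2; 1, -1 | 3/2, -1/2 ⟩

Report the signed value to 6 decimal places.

+0.577350

triangle: 0!×1!×2!/4! = 2/24
(j±m)!: 1!×0!×0!×2!×1!×2! = 4
prefactor² = (2J+1)×Δ×N² = 4/3
  k=0: +1/(0!×0!×0!×0!×1!×2!) = 1/2
Σ = 1/2  ⇒  CG² = 4/3×1/2² = 1/3
CG = +√(1/3) = +0.577350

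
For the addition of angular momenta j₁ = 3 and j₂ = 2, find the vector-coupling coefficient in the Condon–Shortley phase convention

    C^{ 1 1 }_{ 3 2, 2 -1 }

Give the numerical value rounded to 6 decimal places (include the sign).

√[3·4!2!0!/7! · 5!1!1!3!2!0!] = √(288/7)
  +(−1)^1/∏(1,3,0,0,2,0)! = -1/12  (running -1/12)
⟨..|..⟩ = √(288/7)·(-1/12) = -0.534522

-0.534522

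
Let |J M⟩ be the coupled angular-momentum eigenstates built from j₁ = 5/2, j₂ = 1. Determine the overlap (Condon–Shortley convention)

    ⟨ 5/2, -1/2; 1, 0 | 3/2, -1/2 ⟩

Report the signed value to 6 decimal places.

−√(2/5) = -0.632456

j₁+j₂−J=2  J+j₁−j₂=3  J−j₁+j₂=0  j₁+j₂+J+1=6
(j₁±m₁, j₂±m₂, J±M) = (2,3,1,1,1,2)
P² = 8/5
sum k=1..1:
  [1] −1/2 = -1/2
S = -1/2
C² = P²·S² = 2/5 ; C = -0.632456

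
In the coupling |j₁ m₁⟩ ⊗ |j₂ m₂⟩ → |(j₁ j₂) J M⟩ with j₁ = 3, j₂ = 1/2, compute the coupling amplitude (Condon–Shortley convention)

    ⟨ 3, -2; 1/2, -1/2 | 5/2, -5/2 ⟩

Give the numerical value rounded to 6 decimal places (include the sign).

j₁+j₂−J=1  J+j₁−j₂=5  J−j₁+j₂=0  j₁+j₂+J+1=7
(j₁±m₁, j₂±m₂, J±M) = (1,5,0,1,0,5)
P² = 14400/7
sum k=0..0:
  [0] +1/120 = 1/120
S = 1/120
C² = P²·S² = 1/7 ; C = +0.377964

+0.377964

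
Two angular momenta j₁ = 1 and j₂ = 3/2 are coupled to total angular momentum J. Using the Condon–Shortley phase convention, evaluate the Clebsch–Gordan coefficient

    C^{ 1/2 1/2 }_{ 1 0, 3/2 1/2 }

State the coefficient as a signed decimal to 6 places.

−√(1/3) = -0.577350

triangle: 2!·0!·1!/4! = 2/24
(j±m)!: 1!·1!·2!·1!·1!·0! = 2
prefactor² = (2J+1)·Δ·N² = 1/3
  k=1: −1/(1!·1!·0!·1!·0!·0!) = -1
Σ = -1  ⇒  CG² = 1/3·(-1)² = 1/3
CG = −√(1/3) = -0.577350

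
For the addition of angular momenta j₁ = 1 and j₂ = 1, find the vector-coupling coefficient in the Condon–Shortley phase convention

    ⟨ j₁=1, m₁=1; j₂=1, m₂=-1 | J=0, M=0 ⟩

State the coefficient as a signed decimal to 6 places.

√[1·2!0!0!/3! · 2!0!0!2!0!0!] = √(4/3)
  +(−1)^0/∏(0,2,0,0,0,0)! = 1/2  (running 1/2)
⟨..|..⟩ = √(4/3)·(1/2) = +0.577350

+√(1/3) = +0.577350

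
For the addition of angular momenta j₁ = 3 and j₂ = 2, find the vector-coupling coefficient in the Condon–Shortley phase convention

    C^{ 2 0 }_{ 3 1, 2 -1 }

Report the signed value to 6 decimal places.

√[5·3!3!1!/8! · 4!2!1!3!2!2!] = √(36/7)
  +(−1)^0/∏(0,3,2,1,1,0)! = 1/12  (running 1/12)
  +(−1)^1/∏(1,2,1,0,2,1)! = -1/4  (running -1/6)
⟨..|..⟩ = √(36/7)·(-1/6) = -0.377964

-0.377964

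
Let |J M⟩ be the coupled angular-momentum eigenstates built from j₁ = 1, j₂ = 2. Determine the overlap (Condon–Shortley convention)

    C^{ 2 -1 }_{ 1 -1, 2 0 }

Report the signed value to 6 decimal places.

√[5·1!1!3!/6! · 0!2!2!2!1!3!] = √(2)
  +(−1)^1/∏(1,0,1,1,0,2)! = -1/2  (running -1/2)
⟨..|..⟩ = √(2)·(-1/2) = -0.707107

−√(1/2) ≈ -0.707107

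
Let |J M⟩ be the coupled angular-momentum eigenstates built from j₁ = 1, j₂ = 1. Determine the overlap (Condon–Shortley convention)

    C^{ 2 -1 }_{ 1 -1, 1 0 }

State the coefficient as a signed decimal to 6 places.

triangle: 0!·2!·2!/5! = 4/120
(j±m)!: 0!·2!·1!·1!·1!·3! = 12
prefactor² = (2J+1)·Δ·N² = 2
  k=0: +1/(0!·0!·2!·1!·0!·1!) = 1/2
Σ = 1/2  ⇒  CG² = 2·1/2² = 1/2
CG = +√(1/2) = +0.707107

+√(1/2) = +0.707107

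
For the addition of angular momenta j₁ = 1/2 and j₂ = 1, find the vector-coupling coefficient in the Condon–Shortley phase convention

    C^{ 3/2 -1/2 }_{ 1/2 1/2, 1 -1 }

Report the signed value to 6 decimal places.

√[4·0!1!2!/4! · 1!0!0!2!1!2!] = √(4/3)
  +(−1)^0/∏(0,0,0,0,1,2)! = 1/2  (running 1/2)
⟨..|..⟩ = √(4/3)·(1/2) = +0.577350

+0.577350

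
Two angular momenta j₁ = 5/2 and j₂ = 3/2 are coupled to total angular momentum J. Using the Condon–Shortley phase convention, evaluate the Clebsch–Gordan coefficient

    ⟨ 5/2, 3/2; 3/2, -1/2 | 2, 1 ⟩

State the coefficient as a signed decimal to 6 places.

+√(1/42) ≈ +0.154303

triangle: 2!*3!*1!/7! = 12/5040
(j±m)!: 4!*1!*1!*2!*3!*1! = 288
prefactor² = (2J+1)*Δ*N² = 24/7
  k=0: +1/(0!*2!*1!*1!*2!*0!) = 1/4
  k=1: −1/(1!*1!*0!*0!*3!*1!) = -1/6
Σ = 1/12  ⇒  CG² = 24/7*1/12² = 1/42
CG = +√(1/42) = +0.154303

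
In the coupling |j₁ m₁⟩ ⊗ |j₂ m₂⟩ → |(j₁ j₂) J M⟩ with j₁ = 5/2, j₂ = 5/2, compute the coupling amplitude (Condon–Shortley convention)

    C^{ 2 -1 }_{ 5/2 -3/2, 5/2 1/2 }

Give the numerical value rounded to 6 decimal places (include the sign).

triangle: 3!×2!×2!/8! = 24/40320
(j±m)!: 1!×4!×3!×2!×1!×3! = 1728
prefactor² = (2J+1)×Δ×N² = 36/7
  k=2: +1/(2!×1!×2!×1!×0!×1!) = 1/4
  k=3: −1/(3!×0!×1!×0!×1!×2!) = -1/12
Σ = 1/6  ⇒  CG² = 36/7×1/6² = 1/7
CG = +√(1/7) = +0.377964

+0.377964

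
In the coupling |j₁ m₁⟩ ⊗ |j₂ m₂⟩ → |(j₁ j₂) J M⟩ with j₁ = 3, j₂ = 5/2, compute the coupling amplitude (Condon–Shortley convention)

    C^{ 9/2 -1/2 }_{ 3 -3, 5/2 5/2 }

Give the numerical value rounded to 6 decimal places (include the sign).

√[10·1!5!4!/11! · 0!6!5!0!4!5!] = √(13824000/77)
  +(−1)^1/∏(1,0,5,4,0,0)! = -1/2880  (running -1/2880)
⟨..|..⟩ = √(13824000/77)·(-1/2880) = -0.147122

-0.147122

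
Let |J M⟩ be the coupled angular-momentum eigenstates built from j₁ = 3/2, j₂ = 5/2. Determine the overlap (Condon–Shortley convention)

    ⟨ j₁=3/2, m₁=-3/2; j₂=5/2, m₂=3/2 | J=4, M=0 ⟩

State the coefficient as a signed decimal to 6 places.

+√(1/14) ≈ +0.267261

triangle: 0!×3!×5!/9! = 720/362880
(j±m)!: 0!×3!×4!×1!×4!×4! = 82944
prefactor² = (2J+1)×Δ×N² = 10368/7
  k=0: +1/(0!×0!×3!×4!×0!×1!) = 1/144
Σ = 1/144  ⇒  CG² = 10368/7×1/144² = 1/14
CG = +√(1/14) = +0.267261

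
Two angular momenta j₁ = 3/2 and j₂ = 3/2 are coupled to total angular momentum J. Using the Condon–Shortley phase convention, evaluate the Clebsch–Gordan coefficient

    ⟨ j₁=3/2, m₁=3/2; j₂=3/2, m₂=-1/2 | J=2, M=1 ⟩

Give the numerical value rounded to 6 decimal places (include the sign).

√[5·1!2!2!/6! · 3!0!1!2!3!1!] = √(2)
  +(−1)^0/∏(0,1,0,1,2,1)! = 1/2  (running 1/2)
⟨..|..⟩ = √(2)·(1/2) = +0.707107

+0.707107  (= +√(1/2))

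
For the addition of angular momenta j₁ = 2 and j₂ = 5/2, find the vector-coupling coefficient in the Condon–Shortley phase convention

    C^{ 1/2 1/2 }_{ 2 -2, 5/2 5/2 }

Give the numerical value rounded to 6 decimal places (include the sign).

+√(1/3) ≈ +0.577350

j₁+j₂−J=4  J+j₁−j₂=0  J−j₁+j₂=1  j₁+j₂+J+1=6
(j₁±m₁, j₂±m₂, J±M) = (0,4,5,0,1,0)
P² = 192
sum k=4..4:
  [4] +1/24 = 1/24
S = 1/24
C² = P²·S² = 1/3 ; C = +0.577350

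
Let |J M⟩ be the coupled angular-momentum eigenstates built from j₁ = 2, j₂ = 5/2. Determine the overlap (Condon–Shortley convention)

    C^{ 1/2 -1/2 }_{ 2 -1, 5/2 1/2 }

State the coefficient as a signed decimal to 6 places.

j₁+j₂−J=4  J+j₁−j₂=0  J−j₁+j₂=1  j₁+j₂+J+1=6
(j₁±m₁, j₂±m₂, J±M) = (1,3,3,2,0,1)
P² = 24/5
sum k=3..3:
  [3] −1/6 = -1/6
S = -1/6
C² = P²·S² = 2/15 ; C = -0.365148

−√(2/15) = -0.365148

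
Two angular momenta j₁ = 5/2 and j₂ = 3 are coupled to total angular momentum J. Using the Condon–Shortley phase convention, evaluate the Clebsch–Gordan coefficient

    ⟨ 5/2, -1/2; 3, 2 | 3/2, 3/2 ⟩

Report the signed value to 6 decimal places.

j₁+j₂−J=4  J+j₁−j₂=1  J−j₁+j₂=2  j₁+j₂+J+1=8
(j₁±m₁, j₂±m₂, J±M) = (2,3,5,1,3,0)
P² = 288/7
sum k=3..3:
  [3] −1/12 = -1/12
S = -1/12
C² = P²·S² = 2/7 ; C = -0.534522

−√(2/7) = -0.534522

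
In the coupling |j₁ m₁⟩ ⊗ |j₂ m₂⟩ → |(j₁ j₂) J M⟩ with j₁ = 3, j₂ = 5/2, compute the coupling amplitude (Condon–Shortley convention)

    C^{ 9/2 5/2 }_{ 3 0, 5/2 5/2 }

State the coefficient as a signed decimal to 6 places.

-0.615457

j₁+j₂−J=1  J+j₁−j₂=5  J−j₁+j₂=4  j₁+j₂+J+1=11
(j₁±m₁, j₂±m₂, J±M) = (3,3,5,0,7,2)
P² = 345600/11
sum k=1..1:
  [1] −1/288 = -1/288
S = -1/288
C² = P²·S² = 25/66 ; C = -0.615457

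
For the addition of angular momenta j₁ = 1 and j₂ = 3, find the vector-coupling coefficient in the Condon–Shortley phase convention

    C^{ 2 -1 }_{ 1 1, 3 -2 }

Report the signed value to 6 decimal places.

+0.690066  (= +√(10/21))

triangle: 2!×0!×4!/7! = 48/5040
(j±m)!: 2!×0!×1!×5!×1!×3! = 1440
prefactor² = (2J+1)×Δ×N² = 480/7
  k=0: +1/(0!×2!×0!×1!×0!×3!) = 1/12
Σ = 1/12  ⇒  CG² = 480/7×1/12² = 10/21
CG = +√(10/21) = +0.690066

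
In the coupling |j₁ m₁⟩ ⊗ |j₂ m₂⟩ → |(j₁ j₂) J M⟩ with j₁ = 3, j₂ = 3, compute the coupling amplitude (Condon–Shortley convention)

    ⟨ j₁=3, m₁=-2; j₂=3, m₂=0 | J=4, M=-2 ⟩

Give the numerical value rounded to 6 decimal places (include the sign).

+0.139573

√[9·2!4!4!/11! · 1!5!3!3!2!6!] = √(124416/77)
  +(−1)^1/∏(1,1,4,2,0,2)! = -1/96  (running -1/96)
  +(−1)^2/∏(2,0,3,1,1,3)! = 1/72  (running 1/288)
⟨..|..⟩ = √(124416/77)·(1/288) = +0.139573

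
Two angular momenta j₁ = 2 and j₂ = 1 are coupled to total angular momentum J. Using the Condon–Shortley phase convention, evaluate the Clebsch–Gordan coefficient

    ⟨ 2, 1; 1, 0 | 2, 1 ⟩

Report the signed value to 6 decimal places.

triangle: 1!·3!·1!/6! = 6/720
(j±m)!: 3!·1!·1!·1!·3!·1! = 36
prefactor² = (2J+1)·Δ·N² = 3/2
  k=0: +1/(0!·1!·1!·1!·2!·0!) = 1/2
  k=1: −1/(1!·0!·0!·0!·3!·1!) = -1/6
Σ = 1/3  ⇒  CG² = 3/2·1/3² = 1/6
CG = +√(1/6) = +0.408248

+0.408248  (= +√(1/6))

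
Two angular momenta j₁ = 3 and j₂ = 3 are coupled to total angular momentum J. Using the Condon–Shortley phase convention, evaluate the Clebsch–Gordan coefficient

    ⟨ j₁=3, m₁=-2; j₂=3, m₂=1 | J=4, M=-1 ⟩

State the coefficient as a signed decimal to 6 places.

√[9·2!4!4!/11! · 1!5!4!2!3!5!] = √(82944/77)
  +(−1)^1/∏(1,1,4,3,0,1)! = -1/144  (running -1/144)
  +(−1)^2/∏(2,0,3,2,1,2)! = 1/48  (running 1/72)
⟨..|..⟩ = √(82944/77)·(1/72) = +0.455842

+0.455842  (= +√(16/77))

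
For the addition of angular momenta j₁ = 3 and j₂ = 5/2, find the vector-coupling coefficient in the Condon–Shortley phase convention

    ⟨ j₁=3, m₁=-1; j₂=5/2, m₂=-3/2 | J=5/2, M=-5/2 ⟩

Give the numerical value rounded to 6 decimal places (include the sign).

−√(2/7) = -0.534522

j₁+j₂−J=3  J+j₁−j₂=3  J−j₁+j₂=2  j₁+j₂+J+1=9
(j₁±m₁, j₂±m₂, J±M) = (2,4,1,4,0,5)
P² = 1152/7
sum k=1..1:
  [1] −1/24 = -1/24
S = -1/24
C² = P²·S² = 2/7 ; C = -0.534522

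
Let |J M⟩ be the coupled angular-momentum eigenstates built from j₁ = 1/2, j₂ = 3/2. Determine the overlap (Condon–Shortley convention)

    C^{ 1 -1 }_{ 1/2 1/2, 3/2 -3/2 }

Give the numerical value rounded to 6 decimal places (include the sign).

+0.866025

j₁+j₂−J=1  J+j₁−j₂=0  J−j₁+j₂=2  j₁+j₂+J+1=4
(j₁±m₁, j₂±m₂, J±M) = (1,0,0,3,0,2)
P² = 3
sum k=0..0:
  [0] +1/2 = 1/2
S = 1/2
C² = P²·S² = 3/4 ; C = +0.866025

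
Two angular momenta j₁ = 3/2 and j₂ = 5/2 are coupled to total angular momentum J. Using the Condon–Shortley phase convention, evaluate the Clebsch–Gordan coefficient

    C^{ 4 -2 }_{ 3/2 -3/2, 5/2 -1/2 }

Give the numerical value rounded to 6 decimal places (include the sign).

+0.597614  (= +√(5/14))

√[9·0!3!5!/9! · 0!3!2!3!2!6!] = √(12960/7)
  +(−1)^0/∏(0,0,3,2,0,3)! = 1/72  (running 1/72)
⟨..|..⟩ = √(12960/7)·(1/72) = +0.597614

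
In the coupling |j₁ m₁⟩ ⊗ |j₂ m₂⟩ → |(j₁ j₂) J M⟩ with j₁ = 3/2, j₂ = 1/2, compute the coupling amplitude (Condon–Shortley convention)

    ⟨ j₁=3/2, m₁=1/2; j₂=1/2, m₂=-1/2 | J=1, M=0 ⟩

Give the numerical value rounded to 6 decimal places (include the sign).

+0.707107

√[3·1!2!0!/4! · 2!1!0!1!1!1!] = √(1/2)
  +(−1)^0/∏(0,1,1,0,1,0)! = 1  (running 1)
⟨..|..⟩ = √(1/2)·(1) = +0.707107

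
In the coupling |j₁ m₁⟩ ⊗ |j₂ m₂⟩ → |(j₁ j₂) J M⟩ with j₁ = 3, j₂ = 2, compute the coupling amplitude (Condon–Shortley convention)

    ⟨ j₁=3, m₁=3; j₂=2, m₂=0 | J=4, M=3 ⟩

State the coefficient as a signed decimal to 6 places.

+√(9/20) = +0.670820

triangle: 1!*5!*3!/10! = 720/3628800
(j±m)!: 6!*0!*2!*2!*7!*1! = 14515200
prefactor² = (2J+1)*Δ*N² = 25920
  k=0: +1/(0!*1!*0!*2!*5!*1!) = 1/240
Σ = 1/240  ⇒  CG² = 25920*1/240² = 9/20
CG = +√(9/20) = +0.670820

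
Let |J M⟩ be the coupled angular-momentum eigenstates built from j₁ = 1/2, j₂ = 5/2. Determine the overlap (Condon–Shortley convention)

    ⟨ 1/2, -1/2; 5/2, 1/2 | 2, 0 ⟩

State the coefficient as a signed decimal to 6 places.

j₁+j₂−J=1  J+j₁−j₂=0  J−j₁+j₂=4  j₁+j₂+J+1=6
(j₁±m₁, j₂±m₂, J±M) = (0,1,3,2,2,2)
P² = 8
sum k=1..1:
  [1] −1/4 = -1/4
S = -1/4
C² = P²·S² = 1/2 ; C = -0.707107

-0.707107  (= −√(1/2))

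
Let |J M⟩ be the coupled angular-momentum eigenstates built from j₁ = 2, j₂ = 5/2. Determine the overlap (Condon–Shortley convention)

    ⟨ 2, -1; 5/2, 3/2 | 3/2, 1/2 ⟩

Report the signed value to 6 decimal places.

+√(2/105) = +0.138013

triangle: 3!*1!*2!/7! = 12/5040
(j±m)!: 1!*3!*4!*1!*2!*1! = 288
prefactor² = (2J+1)*Δ*N² = 96/35
  k=2: +1/(2!*1!*1!*2!*0!*0!) = 1/4
  k=3: −1/(3!*0!*0!*1!*1!*1!) = -1/6
Σ = 1/12  ⇒  CG² = 96/35*1/12² = 2/105
CG = +√(2/105) = +0.138013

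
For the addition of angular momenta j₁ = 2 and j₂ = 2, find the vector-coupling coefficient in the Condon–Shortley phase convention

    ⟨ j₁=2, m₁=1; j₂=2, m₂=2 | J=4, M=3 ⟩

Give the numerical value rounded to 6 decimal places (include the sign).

+√(1/2) ≈ +0.707107

j₁+j₂−J=0  J+j₁−j₂=4  J−j₁+j₂=4  j₁+j₂+J+1=9
(j₁±m₁, j₂±m₂, J±M) = (3,1,4,0,7,1)
P² = 10368
sum k=0..0:
  [0] +1/144 = 1/144
S = 1/144
C² = P²·S² = 1/2 ; C = +0.707107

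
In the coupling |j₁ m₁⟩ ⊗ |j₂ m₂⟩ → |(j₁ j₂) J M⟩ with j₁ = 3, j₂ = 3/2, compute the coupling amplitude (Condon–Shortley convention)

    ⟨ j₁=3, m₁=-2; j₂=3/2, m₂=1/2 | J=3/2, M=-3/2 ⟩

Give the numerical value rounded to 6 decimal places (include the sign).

+0.534522

triangle: 3!*3!*0!/7! = 36/5040
(j±m)!: 1!*5!*2!*1!*0!*3! = 1440
prefactor² = (2J+1)*Δ*N² = 288/7
  k=2: +1/(2!*1!*3!*0!*0!*0!) = 1/12
Σ = 1/12  ⇒  CG² = 288/7*1/12² = 2/7
CG = +√(2/7) = +0.534522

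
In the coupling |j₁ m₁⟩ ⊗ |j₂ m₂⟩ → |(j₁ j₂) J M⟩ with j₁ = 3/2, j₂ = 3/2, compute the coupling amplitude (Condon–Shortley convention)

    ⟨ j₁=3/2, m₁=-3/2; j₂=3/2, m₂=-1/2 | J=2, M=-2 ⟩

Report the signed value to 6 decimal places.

-0.707107

√[5·1!2!2!/6! · 0!3!1!2!0!4!] = √(8)
  +(−1)^1/∏(1,0,2,0,0,2)! = -1/4  (running -1/4)
⟨..|..⟩ = √(8)·(-1/4) = -0.707107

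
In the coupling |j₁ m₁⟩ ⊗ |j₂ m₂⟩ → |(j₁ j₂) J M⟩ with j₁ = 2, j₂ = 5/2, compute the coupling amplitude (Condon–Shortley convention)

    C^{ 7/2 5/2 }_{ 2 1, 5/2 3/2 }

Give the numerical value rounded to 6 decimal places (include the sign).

j₁+j₂−J=1  J+j₁−j₂=3  J−j₁+j₂=4  j₁+j₂+J+1=9
(j₁±m₁, j₂±m₂, J±M) = (3,1,4,1,6,1)
P² = 2304/7
sum k=0..1:
  [0] +1/48 = 1/48
  [1] −1/36 = -1/36
S = -1/144
C² = P²·S² = 1/63 ; C = -0.125988

-0.125988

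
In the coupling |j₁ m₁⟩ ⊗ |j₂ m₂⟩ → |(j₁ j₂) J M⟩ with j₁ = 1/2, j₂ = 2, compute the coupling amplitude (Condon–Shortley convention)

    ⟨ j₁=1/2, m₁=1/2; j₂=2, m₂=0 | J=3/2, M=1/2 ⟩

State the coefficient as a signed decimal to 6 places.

j₁+j₂−J=1  J+j₁−j₂=0  J−j₁+j₂=3  j₁+j₂+J+1=5
(j₁±m₁, j₂±m₂, J±M) = (1,0,2,2,2,1)
P² = 8/5
sum k=0..0:
  [0] +1/2 = 1/2
S = 1/2
C² = P²·S² = 2/5 ; C = +0.632456

+0.632456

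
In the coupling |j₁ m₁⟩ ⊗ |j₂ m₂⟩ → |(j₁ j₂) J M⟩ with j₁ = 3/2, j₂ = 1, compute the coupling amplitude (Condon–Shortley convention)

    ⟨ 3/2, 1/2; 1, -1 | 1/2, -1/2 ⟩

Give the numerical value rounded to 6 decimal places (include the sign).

+√(1/6) = +0.408248

√[2·2!1!0!/4! · 2!1!0!2!0!1!] = √(2/3)
  +(−1)^0/∏(0,2,1,0,0,0)! = 1/2  (running 1/2)
⟨..|..⟩ = √(2/3)·(1/2) = +0.408248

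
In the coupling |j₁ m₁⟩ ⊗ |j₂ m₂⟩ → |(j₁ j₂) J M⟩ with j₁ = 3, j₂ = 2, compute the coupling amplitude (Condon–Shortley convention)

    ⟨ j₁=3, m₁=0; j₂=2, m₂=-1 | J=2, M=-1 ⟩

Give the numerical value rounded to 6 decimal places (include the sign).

−√(2/7) = -0.534522

j₁+j₂−J=3  J+j₁−j₂=3  J−j₁+j₂=1  j₁+j₂+J+1=8
(j₁±m₁, j₂±m₂, J±M) = (3,3,1,3,1,3)
P² = 81/14
sum k=0..1:
  [0] +1/36 = 1/36
  [1] −1/4 = -1/4
S = -2/9
C² = P²·S² = 2/7 ; C = -0.534522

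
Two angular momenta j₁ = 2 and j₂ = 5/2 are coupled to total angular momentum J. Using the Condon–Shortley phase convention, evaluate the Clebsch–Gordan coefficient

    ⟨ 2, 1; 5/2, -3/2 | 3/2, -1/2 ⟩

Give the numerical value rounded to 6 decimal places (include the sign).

√[4·3!1!2!/7! · 3!1!1!4!1!2!] = √(96/35)
  +(−1)^0/∏(0,3,1,1,0,1)! = 1/6  (running 1/6)
  +(−1)^1/∏(1,2,0,0,1,2)! = -1/4  (running -1/12)
⟨..|..⟩ = √(96/35)·(-1/12) = -0.138013

−√(2/105) = -0.138013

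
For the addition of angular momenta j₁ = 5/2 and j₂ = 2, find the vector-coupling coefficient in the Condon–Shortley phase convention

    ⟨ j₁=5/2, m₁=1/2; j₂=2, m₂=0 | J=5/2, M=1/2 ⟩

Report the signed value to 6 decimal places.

j₁+j₂−J=2  J+j₁−j₂=3  J−j₁+j₂=2  j₁+j₂+J+1=8
(j₁±m₁, j₂±m₂, J±M) = (3,2,2,2,3,2)
P² = 72/35
sum k=0..2:
  [0] +1/8 = 1/8
  [1] −1/2 = -1/2
  [2] +1/24 = 1/24
S = -1/3
C² = P²·S² = 8/35 ; C = -0.478091

−√(8/35) = -0.478091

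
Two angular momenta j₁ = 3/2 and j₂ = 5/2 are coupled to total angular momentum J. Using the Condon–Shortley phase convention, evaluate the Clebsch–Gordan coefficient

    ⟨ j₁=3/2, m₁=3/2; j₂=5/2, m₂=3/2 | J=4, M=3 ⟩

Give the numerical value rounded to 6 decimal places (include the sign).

+√(5/8) = +0.790569

triangle: 0!×3!×5!/9! = 720/362880
(j±m)!: 3!×0!×4!×1!×7!×1! = 725760
prefactor² = (2J+1)×Δ×N² = 12960
  k=0: +1/(0!×0!×0!×4!×3!×1!) = 1/144
Σ = 1/144  ⇒  CG² = 12960×1/144² = 5/8
CG = +√(5/8) = +0.790569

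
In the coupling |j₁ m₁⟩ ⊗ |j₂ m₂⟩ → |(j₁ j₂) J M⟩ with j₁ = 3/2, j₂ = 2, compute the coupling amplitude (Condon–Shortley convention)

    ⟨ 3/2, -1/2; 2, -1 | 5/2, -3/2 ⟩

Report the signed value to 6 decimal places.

+√(1/35) ≈ +0.169031

triangle: 1!*2!*3!/7! = 12/5040
(j±m)!: 1!*2!*1!*3!*1!*4! = 288
prefactor² = (2J+1)*Δ*N² = 144/35
  k=0: +1/(0!*1!*2!*1!*0!*2!) = 1/4
  k=1: −1/(1!*0!*1!*0!*1!*3!) = -1/6
Σ = 1/12  ⇒  CG² = 144/35*1/12² = 1/35
CG = +√(1/35) = +0.169031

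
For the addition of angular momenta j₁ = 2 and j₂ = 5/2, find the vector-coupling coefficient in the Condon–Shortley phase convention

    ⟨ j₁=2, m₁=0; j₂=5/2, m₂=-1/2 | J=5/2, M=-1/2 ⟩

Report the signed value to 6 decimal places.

√[6·2!2!3!/8! · 2!2!2!3!2!3!] = √(72/35)
  +(−1)^0/∏(0,2,2,2,0,1)! = 1/8  (running 1/8)
  +(−1)^1/∏(1,1,1,1,1,2)! = -1/2  (running -3/8)
  +(−1)^2/∏(2,0,0,0,2,3)! = 1/24  (running -1/3)
⟨..|..⟩ = √(72/35)·(-1/3) = -0.478091

−√(8/35) = -0.478091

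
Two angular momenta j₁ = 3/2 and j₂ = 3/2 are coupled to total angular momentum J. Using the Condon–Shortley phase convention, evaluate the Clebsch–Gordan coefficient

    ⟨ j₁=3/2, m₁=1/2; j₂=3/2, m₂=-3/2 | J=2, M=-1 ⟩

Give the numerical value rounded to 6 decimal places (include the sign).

√[5·1!2!2!/6! · 2!1!0!3!1!3!] = √(2)
  +(−1)^0/∏(0,1,1,0,1,2)! = 1/2  (running 1/2)
⟨..|..⟩ = √(2)·(1/2) = +0.707107

+0.707107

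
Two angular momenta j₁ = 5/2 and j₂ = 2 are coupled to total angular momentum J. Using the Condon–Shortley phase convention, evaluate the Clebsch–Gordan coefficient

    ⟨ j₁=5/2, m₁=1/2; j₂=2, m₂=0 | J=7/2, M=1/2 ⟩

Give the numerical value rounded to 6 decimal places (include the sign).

triangle: 1!*4!*3!/9! = 144/362880
(j±m)!: 3!*2!*2!*2!*4!*3! = 6912
prefactor² = (2J+1)*Δ*N² = 768/35
  k=0: +1/(0!*1!*2!*2!*2!*1!) = 1/8
  k=1: −1/(1!*0!*1!*1!*3!*2!) = -1/12
Σ = 1/24  ⇒  CG² = 768/35*1/24² = 4/105
CG = +√(4/105) = +0.195180

+√(4/105) = +0.195180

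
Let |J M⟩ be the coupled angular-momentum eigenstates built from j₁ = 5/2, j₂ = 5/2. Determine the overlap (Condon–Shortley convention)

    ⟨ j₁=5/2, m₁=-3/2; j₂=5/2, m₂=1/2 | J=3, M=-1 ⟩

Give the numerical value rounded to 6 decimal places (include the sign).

+0.182574

triangle: 2!×3!×3!/9! = 72/362880
(j±m)!: 1!×4!×3!×2!×2!×4! = 13824
prefactor² = (2J+1)×Δ×N² = 96/5
  k=1: −1/(1!×1!×3!×2!×0!×1!) = -1/12
  k=2: +1/(2!×0!×2!×1!×1!×2!) = 1/8
Σ = 1/24  ⇒  CG² = 96/5×1/24² = 1/30
CG = +√(1/30) = +0.182574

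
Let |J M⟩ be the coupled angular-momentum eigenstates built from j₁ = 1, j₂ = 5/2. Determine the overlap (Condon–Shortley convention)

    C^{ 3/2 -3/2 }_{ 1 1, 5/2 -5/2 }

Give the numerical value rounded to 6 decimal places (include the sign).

+0.816497  (= +√(2/3))

j₁+j₂−J=2  J+j₁−j₂=0  J−j₁+j₂=3  j₁+j₂+J+1=6
(j₁±m₁, j₂±m₂, J±M) = (2,0,0,5,0,3)
P² = 96
sum k=0..0:
  [0] +1/12 = 1/12
S = 1/12
C² = P²·S² = 2/3 ; C = +0.816497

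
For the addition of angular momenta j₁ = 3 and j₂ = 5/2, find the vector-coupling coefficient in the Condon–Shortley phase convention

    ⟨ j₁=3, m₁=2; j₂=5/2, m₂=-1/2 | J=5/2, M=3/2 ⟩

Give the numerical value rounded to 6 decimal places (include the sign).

j₁+j₂−J=3  J+j₁−j₂=3  J−j₁+j₂=2  j₁+j₂+J+1=9
(j₁±m₁, j₂±m₂, J±M) = (5,1,2,3,4,1)
P² = 288/7
sum k=0..1:
  [0] +1/24 = 1/24
  [1] −1/12 = -1/12
S = -1/24
C² = P²·S² = 1/14 ; C = -0.267261

-0.267261  (= −√(1/14))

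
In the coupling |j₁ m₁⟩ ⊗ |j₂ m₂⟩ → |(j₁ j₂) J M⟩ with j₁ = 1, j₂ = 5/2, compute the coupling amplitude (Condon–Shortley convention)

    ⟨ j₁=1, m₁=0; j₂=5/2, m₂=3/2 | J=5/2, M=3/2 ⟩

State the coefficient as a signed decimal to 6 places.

√[6·1!1!4!/7! · 1!1!4!1!4!1!] = √(576/35)
  +(−1)^0/∏(0,1,1,4,0,0)! = 1/24  (running 1/24)
  +(−1)^1/∏(1,0,0,3,1,1)! = -1/6  (running -1/8)
⟨..|..⟩ = √(576/35)·(-1/8) = -0.507093

-0.507093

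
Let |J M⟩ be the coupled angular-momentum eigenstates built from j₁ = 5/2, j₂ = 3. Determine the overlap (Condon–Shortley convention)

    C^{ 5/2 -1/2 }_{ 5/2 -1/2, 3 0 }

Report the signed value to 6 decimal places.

+0.276026  (= +√(8/105))

triangle: 3!×2!×3!/9! = 72/362880
(j±m)!: 2!×3!×3!×3!×2!×3! = 5184
prefactor² = (2J+1)×Δ×N² = 216/35
  k=1: −1/(1!×2!×2!×2!×0!×1!) = -1/8
  k=2: +1/(2!×1!×1!×1!×1!×2!) = 1/4
  k=3: −1/(3!×0!×0!×0!×2!×3!) = -1/72
Σ = 1/9  ⇒  CG² = 216/35×1/9² = 8/105
CG = +√(8/105) = +0.276026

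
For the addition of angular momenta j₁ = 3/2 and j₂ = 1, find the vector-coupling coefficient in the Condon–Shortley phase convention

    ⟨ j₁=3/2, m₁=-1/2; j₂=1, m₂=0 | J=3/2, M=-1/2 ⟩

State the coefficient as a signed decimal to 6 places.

−√(1/15) = -0.258199

j₁+j₂−J=1  J+j₁−j₂=2  J−j₁+j₂=1  j₁+j₂+J+1=5
(j₁±m₁, j₂±m₂, J±M) = (1,2,1,1,1,2)
P² = 4/15
sum k=0..1:
  [0] +1/2 = 1/2
  [1] −1/1 = -1
S = -1/2
C² = P²·S² = 1/15 ; C = -0.258199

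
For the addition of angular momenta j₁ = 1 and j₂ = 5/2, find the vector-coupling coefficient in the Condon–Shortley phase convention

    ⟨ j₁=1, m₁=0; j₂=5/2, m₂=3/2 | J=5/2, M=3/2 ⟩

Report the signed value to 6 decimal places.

√[6·1!1!4!/7! · 1!1!4!1!4!1!] = √(576/35)
  +(−1)^0/∏(0,1,1,4,0,0)! = 1/24  (running 1/24)
  +(−1)^1/∏(1,0,0,3,1,1)! = -1/6  (running -1/8)
⟨..|..⟩ = √(576/35)·(-1/8) = -0.507093

-0.507093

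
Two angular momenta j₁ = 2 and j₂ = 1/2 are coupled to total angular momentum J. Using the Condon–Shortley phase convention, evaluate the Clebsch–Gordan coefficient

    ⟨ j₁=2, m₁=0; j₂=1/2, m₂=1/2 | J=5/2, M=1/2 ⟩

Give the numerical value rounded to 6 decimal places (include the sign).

√[6·0!4!1!/6! · 2!2!1!0!3!2!] = √(48/5)
  +(−1)^0/∏(0,0,2,1,2,0)! = 1/4  (running 1/4)
⟨..|..⟩ = √(48/5)·(1/4) = +0.774597

+0.774597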